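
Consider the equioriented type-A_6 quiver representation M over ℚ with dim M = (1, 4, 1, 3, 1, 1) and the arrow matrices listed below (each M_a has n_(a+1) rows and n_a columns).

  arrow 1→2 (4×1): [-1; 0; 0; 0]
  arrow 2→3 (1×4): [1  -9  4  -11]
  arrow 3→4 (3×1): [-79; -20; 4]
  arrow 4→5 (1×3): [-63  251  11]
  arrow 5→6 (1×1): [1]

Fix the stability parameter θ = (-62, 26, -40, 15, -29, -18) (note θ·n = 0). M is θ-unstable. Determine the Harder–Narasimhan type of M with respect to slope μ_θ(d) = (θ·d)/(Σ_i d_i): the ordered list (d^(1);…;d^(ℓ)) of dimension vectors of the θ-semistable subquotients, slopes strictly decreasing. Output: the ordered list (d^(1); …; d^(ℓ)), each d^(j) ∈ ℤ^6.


Via rank(M_{q-1}∘⋯∘M_p): M ≅ I[1,6], I[2,2]^3, I[4,4]^2.
μ_θ-semistable layers: μ^(1)=26; μ^(2)=15; μ^(3)=-46/5; μ^(4)=-62

((0, 3, 0, 0, 0, 0); (0, 0, 0, 2, 0, 0); (0, 1, 1, 1, 1, 1); (1, 0, 0, 0, 0, 0))


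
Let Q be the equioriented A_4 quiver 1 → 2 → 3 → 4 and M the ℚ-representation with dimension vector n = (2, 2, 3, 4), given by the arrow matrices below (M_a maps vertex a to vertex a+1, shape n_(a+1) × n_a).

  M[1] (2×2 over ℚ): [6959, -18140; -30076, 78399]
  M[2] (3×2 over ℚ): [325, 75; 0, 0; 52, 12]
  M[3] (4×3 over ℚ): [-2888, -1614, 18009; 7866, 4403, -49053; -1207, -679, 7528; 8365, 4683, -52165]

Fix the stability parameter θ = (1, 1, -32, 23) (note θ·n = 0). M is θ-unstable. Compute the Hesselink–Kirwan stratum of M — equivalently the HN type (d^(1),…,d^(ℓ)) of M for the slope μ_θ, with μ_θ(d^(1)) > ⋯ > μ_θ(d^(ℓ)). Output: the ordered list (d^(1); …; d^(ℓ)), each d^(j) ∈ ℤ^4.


Interval decomposition of M: I[1,2], I[1,4], I[3,4]^2, I[4,4].
HN type (ℓ=4): μ^(1)=23; μ^(2)=1; μ^(3)=-10; μ^(4)=-32

((0, 0, 0, 4); (1, 1, 0, 0); (1, 1, 1, 0); (0, 0, 2, 0))


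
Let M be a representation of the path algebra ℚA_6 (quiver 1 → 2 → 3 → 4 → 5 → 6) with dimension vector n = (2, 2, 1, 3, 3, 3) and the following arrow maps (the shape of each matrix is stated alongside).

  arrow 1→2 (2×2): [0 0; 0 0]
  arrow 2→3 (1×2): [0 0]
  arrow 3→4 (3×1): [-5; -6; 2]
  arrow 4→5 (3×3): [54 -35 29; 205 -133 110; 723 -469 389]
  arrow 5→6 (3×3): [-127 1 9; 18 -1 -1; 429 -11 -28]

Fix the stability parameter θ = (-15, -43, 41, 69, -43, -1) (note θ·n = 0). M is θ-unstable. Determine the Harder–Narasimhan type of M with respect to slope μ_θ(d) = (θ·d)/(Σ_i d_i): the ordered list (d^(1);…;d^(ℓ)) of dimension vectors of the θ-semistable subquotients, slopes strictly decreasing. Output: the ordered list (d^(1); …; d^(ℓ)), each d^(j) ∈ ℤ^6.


Interval decomposition of M: I[1,1]^2, I[2,2]^2, I[3,6], I[4,6]^2.
HN type (ℓ=4): μ^(1)=33/2; μ^(2)=25/3; μ^(3)=-15; μ^(4)=-43

((0, 0, 1, 1, 1, 1); (0, 0, 0, 2, 2, 2); (2, 0, 0, 0, 0, 0); (0, 2, 0, 0, 0, 0))


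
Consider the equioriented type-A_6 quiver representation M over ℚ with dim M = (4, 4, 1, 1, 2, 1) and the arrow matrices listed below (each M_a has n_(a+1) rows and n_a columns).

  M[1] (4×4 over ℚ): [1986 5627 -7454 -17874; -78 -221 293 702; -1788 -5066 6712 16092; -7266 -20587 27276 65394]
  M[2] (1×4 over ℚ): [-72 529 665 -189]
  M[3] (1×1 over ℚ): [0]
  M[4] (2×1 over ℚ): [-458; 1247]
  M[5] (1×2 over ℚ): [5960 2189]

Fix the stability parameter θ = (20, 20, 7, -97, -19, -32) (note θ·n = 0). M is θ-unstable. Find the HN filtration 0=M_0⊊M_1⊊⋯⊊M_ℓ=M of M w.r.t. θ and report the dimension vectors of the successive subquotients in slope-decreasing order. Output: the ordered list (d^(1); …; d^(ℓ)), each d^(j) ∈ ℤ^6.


Interval decomposition of M: I[1,1]^2, I[1,2], I[1,3], I[2,2]^2, I[4,6], I[5,5].
HN type (ℓ=5): μ^(1)=20; μ^(2)=47/3; μ^(3)=-19; μ^(4)=-51/2; μ^(5)=-97

((3, 3, 0, 0, 0, 0); (1, 1, 1, 0, 0, 0); (0, 0, 0, 0, 1, 0); (0, 0, 0, 0, 1, 1); (0, 0, 0, 1, 0, 0))


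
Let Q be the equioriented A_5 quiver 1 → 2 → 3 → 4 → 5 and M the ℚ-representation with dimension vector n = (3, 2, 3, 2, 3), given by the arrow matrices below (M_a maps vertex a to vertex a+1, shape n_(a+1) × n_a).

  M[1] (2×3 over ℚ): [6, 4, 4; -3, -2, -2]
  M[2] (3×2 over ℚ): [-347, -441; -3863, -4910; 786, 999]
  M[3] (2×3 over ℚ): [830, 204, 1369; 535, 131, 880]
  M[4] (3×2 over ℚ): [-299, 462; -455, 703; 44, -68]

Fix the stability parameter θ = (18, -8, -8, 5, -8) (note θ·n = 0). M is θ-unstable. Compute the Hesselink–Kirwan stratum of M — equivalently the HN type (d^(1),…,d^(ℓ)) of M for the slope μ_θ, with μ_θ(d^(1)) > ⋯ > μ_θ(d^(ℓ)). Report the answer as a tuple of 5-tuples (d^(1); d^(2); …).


Barcode: M ≅ I[1,1]^2, I[1,5], I[2,5], I[3,3], I[5,5]. HN layers by μ_θ (4 steps, strictly decreasing):
  μ^(1)=18; μ^(2)=-1/5; μ^(3)=-3/2; μ^(4)=-8

((2, 0, 0, 0, 0); (1, 1, 1, 1, 1); (0, 0, 0, 1, 1); (0, 1, 2, 0, 1))


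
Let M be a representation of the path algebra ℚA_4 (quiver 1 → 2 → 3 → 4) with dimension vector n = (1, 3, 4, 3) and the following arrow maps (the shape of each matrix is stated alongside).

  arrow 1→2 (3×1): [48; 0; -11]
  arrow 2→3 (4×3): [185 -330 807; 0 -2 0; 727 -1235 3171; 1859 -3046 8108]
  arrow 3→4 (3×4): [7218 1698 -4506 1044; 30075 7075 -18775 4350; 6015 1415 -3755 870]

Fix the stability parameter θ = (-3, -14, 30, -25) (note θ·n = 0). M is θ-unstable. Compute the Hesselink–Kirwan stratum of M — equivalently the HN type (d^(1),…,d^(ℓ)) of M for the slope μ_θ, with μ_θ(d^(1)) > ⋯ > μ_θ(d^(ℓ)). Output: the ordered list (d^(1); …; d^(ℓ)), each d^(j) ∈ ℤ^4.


Via rank(M_{q-1}∘⋯∘M_p): M ≅ I[1,3], I[2,3], I[2,4], I[3,3], I[4,4]^2.
μ_θ-semistable layers: μ^(1)=30; μ^(2)=5/2; μ^(3)=-17/2; μ^(4)=-14; μ^(5)=-25

((0, 0, 3, 0); (0, 0, 1, 1); (1, 1, 0, 0); (0, 2, 0, 0); (0, 0, 0, 2))


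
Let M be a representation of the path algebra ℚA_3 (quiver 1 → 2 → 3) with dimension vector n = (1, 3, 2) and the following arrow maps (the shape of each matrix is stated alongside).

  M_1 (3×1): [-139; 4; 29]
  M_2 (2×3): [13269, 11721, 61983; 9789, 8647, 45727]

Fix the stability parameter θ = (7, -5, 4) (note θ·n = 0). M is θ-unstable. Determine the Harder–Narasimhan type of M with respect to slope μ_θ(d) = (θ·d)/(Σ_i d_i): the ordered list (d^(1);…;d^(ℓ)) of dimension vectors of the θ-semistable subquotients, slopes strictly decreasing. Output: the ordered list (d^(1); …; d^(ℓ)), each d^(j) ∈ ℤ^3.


Barcode: M ≅ I[1,2], I[2,3]^2. HN layers by μ_θ (3 steps, strictly decreasing):
  μ^(1)=4; μ^(2)=1; μ^(3)=-5

((0, 0, 2); (1, 1, 0); (0, 2, 0))


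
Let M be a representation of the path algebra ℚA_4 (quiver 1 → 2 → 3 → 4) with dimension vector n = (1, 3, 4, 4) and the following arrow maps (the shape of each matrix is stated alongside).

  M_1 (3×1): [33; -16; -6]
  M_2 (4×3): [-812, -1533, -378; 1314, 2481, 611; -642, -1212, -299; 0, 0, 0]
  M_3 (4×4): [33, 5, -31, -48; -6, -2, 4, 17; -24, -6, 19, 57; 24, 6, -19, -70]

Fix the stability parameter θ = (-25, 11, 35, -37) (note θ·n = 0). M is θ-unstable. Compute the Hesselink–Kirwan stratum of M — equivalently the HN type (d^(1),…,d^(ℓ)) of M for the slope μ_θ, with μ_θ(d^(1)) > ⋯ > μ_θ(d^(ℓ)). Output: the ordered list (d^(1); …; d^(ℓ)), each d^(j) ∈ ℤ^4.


Barcode: M ≅ I[1,2], I[2,3], I[2,4], I[3,4]^2, I[4,4]. HN layers by μ_θ (6 steps, strictly decreasing):
  μ^(1)=35; μ^(2)=11; μ^(3)=3; μ^(4)=-1; μ^(5)=-25; μ^(6)=-37

((0, 0, 1, 0); (0, 2, 0, 0); (0, 1, 1, 1); (0, 0, 2, 2); (1, 0, 0, 0); (0, 0, 0, 1))


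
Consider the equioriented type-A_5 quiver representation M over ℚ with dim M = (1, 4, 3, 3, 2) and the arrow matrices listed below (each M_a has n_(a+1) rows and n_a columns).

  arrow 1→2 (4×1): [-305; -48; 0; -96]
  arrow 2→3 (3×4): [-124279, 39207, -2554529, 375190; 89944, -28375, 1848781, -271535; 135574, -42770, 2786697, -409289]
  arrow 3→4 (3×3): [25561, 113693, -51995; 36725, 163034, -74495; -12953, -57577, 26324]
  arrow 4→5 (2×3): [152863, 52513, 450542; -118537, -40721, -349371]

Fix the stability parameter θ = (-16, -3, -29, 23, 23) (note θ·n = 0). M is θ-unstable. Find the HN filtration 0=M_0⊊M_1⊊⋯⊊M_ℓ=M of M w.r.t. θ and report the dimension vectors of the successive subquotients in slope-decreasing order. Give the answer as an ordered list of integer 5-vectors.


Via rank(M_{q-1}∘⋯∘M_p): M ≅ I[1,5], I[2,2], I[2,4], I[2,5].
μ_θ-semistable layers: μ^(1)=23; μ^(2)=-3; μ^(3)=-16

((0, 0, 0, 3, 2); (0, 1, 0, 0, 0); (1, 3, 3, 0, 0))


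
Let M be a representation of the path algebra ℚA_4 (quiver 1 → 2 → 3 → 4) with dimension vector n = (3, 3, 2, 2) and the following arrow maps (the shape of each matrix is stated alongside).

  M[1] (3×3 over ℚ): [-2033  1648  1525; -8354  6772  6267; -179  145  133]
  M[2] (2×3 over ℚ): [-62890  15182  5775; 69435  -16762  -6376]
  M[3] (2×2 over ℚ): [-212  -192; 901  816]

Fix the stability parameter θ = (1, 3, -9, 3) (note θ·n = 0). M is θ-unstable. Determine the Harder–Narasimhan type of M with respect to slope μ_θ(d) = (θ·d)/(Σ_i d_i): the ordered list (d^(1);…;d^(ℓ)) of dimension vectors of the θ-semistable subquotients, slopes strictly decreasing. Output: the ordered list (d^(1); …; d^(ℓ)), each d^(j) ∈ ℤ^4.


Interval decomposition of M: I[1,2], I[1,3], I[1,4], I[4,4].
HN type (ℓ=3): μ^(1)=3; μ^(2)=1; μ^(3)=-5/3

((0, 1, 0, 2); (1, 0, 0, 0); (2, 2, 2, 0))


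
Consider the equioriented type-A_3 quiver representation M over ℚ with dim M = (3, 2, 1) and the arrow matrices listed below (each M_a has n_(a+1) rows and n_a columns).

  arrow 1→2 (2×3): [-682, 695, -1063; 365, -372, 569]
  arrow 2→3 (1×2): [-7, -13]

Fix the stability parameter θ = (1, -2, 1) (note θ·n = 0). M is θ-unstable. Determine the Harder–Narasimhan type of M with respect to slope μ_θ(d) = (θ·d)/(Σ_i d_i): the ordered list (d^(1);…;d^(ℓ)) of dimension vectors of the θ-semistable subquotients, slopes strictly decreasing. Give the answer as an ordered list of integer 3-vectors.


Via rank(M_{q-1}∘⋯∘M_p): M ≅ I[1,1], I[1,2], I[1,3].
μ_θ-semistable layers: μ^(1)=1; μ^(2)=-1/2

((1, 0, 1); (2, 2, 0))


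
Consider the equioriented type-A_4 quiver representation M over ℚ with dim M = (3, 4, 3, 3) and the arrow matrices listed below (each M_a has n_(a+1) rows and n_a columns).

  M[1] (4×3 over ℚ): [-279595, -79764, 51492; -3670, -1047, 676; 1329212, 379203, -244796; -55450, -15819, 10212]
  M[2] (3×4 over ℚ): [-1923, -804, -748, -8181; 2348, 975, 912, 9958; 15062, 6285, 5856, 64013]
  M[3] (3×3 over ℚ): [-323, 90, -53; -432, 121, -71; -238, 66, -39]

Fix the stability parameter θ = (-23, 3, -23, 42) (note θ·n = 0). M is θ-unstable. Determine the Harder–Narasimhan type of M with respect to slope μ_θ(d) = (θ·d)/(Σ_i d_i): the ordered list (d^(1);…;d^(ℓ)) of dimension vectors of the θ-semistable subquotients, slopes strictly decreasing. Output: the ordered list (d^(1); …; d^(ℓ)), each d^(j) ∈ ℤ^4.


Interval decomposition of M: I[1,1], I[1,4]^2, I[2,2], I[2,4].
HN type (ℓ=4): μ^(1)=42; μ^(2)=3; μ^(3)=-10; μ^(4)=-23

((0, 0, 0, 3); (0, 1, 0, 0); (0, 3, 3, 0); (3, 0, 0, 0))


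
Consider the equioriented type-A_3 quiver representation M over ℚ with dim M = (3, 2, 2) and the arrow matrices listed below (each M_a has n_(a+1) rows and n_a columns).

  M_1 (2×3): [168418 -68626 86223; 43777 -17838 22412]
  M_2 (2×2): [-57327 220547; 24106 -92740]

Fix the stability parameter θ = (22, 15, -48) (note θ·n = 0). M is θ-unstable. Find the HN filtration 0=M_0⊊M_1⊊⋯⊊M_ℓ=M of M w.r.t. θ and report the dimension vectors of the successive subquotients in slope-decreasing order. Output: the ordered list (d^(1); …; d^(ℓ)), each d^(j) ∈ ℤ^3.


Barcode: M ≅ I[1,1], I[1,3]^2. HN layers by μ_θ (2 steps, strictly decreasing):
  μ^(1)=22; μ^(2)=-11/3

((1, 0, 0); (2, 2, 2))


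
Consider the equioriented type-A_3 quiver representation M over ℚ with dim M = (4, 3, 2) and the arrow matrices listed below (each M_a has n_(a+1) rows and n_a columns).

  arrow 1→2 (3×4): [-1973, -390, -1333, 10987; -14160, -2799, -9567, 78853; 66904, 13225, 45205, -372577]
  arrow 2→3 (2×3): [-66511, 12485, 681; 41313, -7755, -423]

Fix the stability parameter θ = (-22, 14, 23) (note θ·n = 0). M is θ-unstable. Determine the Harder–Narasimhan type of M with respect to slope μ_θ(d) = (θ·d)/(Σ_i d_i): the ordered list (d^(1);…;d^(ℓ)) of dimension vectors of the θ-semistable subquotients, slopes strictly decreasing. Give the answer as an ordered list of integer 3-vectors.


Interval decomposition of M: I[1,1], I[1,2]^2, I[1,3], I[3,3].
HN type (ℓ=3): μ^(1)=23; μ^(2)=14; μ^(3)=-22

((0, 0, 2); (0, 3, 0); (4, 0, 0))


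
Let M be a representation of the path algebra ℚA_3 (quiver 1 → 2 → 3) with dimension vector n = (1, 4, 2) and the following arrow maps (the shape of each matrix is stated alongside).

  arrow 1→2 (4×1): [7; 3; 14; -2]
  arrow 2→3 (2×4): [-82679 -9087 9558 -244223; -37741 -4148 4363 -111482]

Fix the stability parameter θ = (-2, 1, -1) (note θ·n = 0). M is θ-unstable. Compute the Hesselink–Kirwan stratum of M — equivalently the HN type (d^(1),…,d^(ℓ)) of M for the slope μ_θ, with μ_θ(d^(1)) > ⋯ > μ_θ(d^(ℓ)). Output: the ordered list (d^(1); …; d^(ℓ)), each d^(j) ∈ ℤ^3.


Via rank(M_{q-1}∘⋯∘M_p): M ≅ I[1,3], I[2,2]^2, I[2,3].
μ_θ-semistable layers: μ^(1)=1; μ^(2)=0; μ^(3)=-2

((0, 2, 0); (0, 2, 2); (1, 0, 0))


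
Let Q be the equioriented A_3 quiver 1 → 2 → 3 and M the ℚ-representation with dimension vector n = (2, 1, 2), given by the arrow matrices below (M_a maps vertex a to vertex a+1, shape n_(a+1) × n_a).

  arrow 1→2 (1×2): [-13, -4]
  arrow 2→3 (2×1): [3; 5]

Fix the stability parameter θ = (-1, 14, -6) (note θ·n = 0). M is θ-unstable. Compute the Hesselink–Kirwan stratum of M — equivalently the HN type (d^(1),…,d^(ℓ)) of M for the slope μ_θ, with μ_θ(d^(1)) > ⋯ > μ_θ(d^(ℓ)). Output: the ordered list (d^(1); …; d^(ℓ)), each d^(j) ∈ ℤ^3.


Interval decomposition of M: I[1,1], I[1,3], I[3,3].
HN type (ℓ=3): μ^(1)=4; μ^(2)=-1; μ^(3)=-6

((0, 1, 1); (2, 0, 0); (0, 0, 1))


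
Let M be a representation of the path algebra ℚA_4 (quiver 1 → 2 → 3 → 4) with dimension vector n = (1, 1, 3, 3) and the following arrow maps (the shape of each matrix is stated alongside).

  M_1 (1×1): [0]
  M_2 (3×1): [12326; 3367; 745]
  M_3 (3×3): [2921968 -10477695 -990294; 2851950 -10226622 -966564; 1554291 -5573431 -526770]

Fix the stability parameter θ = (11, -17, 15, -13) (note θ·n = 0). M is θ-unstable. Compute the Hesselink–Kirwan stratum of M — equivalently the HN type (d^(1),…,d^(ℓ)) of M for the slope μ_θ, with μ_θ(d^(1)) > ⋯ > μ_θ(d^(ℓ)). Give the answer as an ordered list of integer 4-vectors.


Barcode: M ≅ I[1,1], I[2,4], I[3,3], I[3,4], I[4,4]. HN layers by μ_θ (5 steps, strictly decreasing):
  μ^(1)=15; μ^(2)=11; μ^(3)=1; μ^(4)=-13; μ^(5)=-17

((0, 0, 1, 0); (1, 0, 0, 0); (0, 0, 2, 2); (0, 0, 0, 1); (0, 1, 0, 0))


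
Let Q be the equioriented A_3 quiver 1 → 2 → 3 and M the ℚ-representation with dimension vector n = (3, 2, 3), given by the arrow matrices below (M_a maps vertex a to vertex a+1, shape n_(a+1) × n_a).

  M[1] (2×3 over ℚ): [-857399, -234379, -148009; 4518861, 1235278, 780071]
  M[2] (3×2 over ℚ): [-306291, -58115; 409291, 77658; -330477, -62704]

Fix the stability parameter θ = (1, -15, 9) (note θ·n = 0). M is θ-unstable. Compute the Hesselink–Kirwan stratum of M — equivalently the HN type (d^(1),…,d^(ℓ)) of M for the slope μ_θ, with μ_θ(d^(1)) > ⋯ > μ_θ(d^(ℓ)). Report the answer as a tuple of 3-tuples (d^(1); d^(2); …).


Via rank(M_{q-1}∘⋯∘M_p): M ≅ I[1,1], I[1,3]^2, I[3,3].
μ_θ-semistable layers: μ^(1)=9; μ^(2)=1; μ^(3)=-7

((0, 0, 3); (1, 0, 0); (2, 2, 0))


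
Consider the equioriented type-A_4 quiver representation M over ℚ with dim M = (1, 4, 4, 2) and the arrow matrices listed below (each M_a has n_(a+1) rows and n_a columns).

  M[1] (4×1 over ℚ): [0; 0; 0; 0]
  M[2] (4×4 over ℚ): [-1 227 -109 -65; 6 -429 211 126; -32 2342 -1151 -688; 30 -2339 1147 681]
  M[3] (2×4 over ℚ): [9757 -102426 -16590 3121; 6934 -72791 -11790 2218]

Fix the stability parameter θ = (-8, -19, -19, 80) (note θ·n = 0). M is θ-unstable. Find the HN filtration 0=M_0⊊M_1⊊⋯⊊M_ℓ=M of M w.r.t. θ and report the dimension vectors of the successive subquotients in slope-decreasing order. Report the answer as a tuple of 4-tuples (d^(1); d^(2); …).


Barcode: M ≅ I[1,1], I[2,3]^2, I[2,4]^2. HN layers by μ_θ (3 steps, strictly decreasing):
  μ^(1)=80; μ^(2)=-8; μ^(3)=-19

((0, 0, 0, 2); (1, 0, 0, 0); (0, 4, 4, 0))


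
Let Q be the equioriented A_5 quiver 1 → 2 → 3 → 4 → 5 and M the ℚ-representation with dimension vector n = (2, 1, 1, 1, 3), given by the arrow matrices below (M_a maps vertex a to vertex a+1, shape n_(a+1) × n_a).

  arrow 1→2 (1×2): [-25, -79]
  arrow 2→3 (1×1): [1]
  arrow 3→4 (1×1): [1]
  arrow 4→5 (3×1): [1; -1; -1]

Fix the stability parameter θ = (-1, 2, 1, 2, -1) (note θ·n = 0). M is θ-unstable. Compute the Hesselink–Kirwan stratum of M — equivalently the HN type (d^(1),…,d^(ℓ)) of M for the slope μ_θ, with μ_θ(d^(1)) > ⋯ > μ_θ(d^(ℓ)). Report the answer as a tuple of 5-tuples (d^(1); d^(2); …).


Interval decomposition of M: I[1,1], I[1,5], I[5,5]^2.
HN type (ℓ=2): μ^(1)=1; μ^(2)=-1

((0, 1, 1, 1, 1); (2, 0, 0, 0, 2))


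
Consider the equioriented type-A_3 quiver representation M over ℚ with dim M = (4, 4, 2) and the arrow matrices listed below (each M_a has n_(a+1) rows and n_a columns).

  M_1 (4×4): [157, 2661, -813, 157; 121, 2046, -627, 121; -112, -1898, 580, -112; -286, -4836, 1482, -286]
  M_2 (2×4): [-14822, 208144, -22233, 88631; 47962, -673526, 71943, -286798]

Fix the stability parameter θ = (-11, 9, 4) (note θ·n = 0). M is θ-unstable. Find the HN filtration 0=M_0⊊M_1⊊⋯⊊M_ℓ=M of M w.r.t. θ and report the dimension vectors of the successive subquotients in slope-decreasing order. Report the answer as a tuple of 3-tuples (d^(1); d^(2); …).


Interval decomposition of M: I[1,1]^2, I[1,2]^2, I[2,3]^2.
HN type (ℓ=3): μ^(1)=9; μ^(2)=13/2; μ^(3)=-11

((0, 2, 0); (0, 2, 2); (4, 0, 0))


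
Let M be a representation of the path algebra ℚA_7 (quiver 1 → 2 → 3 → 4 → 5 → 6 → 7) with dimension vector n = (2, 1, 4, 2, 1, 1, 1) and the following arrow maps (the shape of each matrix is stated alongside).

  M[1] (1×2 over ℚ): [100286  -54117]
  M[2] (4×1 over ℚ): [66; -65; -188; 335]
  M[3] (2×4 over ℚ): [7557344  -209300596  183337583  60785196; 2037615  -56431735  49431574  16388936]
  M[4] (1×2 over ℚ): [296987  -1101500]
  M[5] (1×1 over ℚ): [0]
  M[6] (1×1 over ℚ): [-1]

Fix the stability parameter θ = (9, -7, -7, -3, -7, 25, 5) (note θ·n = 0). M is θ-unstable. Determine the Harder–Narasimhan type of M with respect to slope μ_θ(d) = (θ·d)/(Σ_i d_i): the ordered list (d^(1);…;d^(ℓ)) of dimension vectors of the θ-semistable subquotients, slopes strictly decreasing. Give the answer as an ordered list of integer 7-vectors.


Barcode: M ≅ I[1,1], I[1,4], I[3,3]^2, I[3,5], I[6,7]. HN layers by μ_θ (5 steps, strictly decreasing):
  μ^(1)=15; μ^(2)=9; μ^(3)=-2; μ^(4)=-5; μ^(5)=-7

((0, 0, 0, 0, 0, 1, 1); (1, 0, 0, 0, 0, 0, 0); (1, 1, 1, 1, 0, 0, 0); (0, 0, 0, 1, 1, 0, 0); (0, 0, 3, 0, 0, 0, 0))


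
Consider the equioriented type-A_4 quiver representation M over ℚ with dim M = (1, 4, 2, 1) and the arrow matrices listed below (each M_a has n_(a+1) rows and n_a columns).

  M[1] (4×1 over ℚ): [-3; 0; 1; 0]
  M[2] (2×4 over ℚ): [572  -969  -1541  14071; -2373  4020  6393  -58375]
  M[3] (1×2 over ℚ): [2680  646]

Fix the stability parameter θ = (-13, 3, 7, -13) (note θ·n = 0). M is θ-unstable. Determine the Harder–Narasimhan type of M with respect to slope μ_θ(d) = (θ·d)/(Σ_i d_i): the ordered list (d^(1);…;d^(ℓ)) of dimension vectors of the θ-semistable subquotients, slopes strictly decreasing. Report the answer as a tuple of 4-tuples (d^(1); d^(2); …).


Barcode: M ≅ I[1,4], I[2,2]^2, I[2,3]. HN layers by μ_θ (4 steps, strictly decreasing):
  μ^(1)=7; μ^(2)=3; μ^(3)=-1; μ^(4)=-13

((0, 0, 1, 0); (0, 3, 0, 0); (0, 1, 1, 1); (1, 0, 0, 0))


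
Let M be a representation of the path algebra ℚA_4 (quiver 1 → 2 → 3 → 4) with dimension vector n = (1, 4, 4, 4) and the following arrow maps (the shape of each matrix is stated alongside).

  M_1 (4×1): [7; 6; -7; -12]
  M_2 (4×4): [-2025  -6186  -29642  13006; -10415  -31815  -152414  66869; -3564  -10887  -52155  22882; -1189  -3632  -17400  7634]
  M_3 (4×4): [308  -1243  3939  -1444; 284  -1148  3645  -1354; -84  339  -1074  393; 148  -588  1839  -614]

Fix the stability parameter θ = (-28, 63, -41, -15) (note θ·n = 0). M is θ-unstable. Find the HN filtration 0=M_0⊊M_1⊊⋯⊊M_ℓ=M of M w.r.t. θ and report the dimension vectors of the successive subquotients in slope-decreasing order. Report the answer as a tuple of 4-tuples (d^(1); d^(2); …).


Interval decomposition of M: I[1,4], I[2,3], I[2,4]^2, I[4,4].
HN type (ℓ=4): μ^(1)=11; μ^(2)=7/3; μ^(3)=-15; μ^(4)=-28

((0, 1, 1, 0); (0, 3, 3, 3); (0, 0, 0, 1); (1, 0, 0, 0))


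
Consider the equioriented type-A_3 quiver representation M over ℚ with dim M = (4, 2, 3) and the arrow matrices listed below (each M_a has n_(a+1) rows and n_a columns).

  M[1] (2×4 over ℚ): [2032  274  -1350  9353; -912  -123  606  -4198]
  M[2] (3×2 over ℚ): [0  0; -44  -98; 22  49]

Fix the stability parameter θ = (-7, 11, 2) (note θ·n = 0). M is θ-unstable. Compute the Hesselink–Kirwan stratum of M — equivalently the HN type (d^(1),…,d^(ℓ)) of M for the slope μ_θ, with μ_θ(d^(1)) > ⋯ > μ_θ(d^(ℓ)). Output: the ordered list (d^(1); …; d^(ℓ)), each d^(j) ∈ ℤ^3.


Interval decomposition of M: I[1,1]^2, I[1,2], I[1,3], I[3,3]^2.
HN type (ℓ=4): μ^(1)=11; μ^(2)=13/2; μ^(3)=2; μ^(4)=-7

((0, 1, 0); (0, 1, 1); (0, 0, 2); (4, 0, 0))


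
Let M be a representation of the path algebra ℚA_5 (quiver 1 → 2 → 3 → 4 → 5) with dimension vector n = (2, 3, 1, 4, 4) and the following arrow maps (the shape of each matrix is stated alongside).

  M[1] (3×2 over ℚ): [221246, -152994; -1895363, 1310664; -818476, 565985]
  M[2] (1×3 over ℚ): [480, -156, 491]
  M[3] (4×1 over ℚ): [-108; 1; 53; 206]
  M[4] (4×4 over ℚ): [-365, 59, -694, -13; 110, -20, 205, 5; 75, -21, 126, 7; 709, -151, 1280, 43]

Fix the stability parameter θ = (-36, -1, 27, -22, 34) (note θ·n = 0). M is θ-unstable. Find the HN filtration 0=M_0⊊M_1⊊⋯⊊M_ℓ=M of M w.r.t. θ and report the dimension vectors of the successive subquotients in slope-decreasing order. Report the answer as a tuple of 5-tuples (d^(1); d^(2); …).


Via rank(M_{q-1}∘⋯∘M_p): M ≅ I[1,2], I[1,5], I[2,2], I[4,4]^2, I[4,5], I[5,5]^2.
μ_θ-semistable layers: μ^(1)=34; μ^(2)=5/2; μ^(3)=-1; μ^(4)=-22; μ^(5)=-36

((0, 0, 0, 0, 4); (0, 0, 1, 1, 0); (0, 3, 0, 0, 0); (0, 0, 0, 3, 0); (2, 0, 0, 0, 0))


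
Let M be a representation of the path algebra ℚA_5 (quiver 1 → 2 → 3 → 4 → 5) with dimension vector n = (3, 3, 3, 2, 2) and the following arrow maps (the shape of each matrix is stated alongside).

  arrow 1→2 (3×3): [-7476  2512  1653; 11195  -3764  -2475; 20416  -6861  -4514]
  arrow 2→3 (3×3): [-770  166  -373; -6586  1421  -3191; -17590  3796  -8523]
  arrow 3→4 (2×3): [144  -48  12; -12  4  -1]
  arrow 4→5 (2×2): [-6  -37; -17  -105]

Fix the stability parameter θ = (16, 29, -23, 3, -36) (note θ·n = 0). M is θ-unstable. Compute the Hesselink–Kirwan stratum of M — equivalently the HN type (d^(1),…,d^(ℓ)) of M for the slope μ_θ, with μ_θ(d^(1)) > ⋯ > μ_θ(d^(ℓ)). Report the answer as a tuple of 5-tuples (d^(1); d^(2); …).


Barcode: M ≅ I[1,2], I[1,3], I[1,5], I[3,3], I[4,5]. HN layers by μ_θ (6 steps, strictly decreasing):
  μ^(1)=29; μ^(2)=16; μ^(3)=22/3; μ^(4)=-11/5; μ^(5)=-33/2; μ^(6)=-23

((0, 1, 0, 0, 0); (1, 0, 0, 0, 0); (1, 1, 1, 0, 0); (1, 1, 1, 1, 1); (0, 0, 0, 1, 1); (0, 0, 1, 0, 0))


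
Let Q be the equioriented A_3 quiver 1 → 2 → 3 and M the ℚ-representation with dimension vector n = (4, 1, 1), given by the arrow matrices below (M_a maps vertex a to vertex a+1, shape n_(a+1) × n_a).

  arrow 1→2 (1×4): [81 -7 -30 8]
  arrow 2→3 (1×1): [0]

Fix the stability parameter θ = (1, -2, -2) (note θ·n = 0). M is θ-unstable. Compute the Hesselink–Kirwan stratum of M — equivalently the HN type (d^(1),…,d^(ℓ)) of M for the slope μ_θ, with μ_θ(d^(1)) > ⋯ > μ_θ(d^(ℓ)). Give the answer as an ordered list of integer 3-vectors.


Via rank(M_{q-1}∘⋯∘M_p): M ≅ I[1,1]^3, I[1,2], I[3,3].
μ_θ-semistable layers: μ^(1)=1; μ^(2)=-1/2; μ^(3)=-2

((3, 0, 0); (1, 1, 0); (0, 0, 1))


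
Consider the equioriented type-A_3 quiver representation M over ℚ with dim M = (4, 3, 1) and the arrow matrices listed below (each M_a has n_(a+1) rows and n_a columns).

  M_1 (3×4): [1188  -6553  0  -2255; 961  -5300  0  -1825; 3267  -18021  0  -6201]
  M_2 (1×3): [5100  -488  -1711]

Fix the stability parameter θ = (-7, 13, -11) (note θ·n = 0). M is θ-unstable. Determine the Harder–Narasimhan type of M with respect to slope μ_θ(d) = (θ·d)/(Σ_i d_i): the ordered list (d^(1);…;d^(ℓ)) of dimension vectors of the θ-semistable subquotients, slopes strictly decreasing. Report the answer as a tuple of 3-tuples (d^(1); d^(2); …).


Via rank(M_{q-1}∘⋯∘M_p): M ≅ I[1,1], I[1,2]^2, I[1,3].
μ_θ-semistable layers: μ^(1)=13; μ^(2)=1; μ^(3)=-7

((0, 2, 0); (0, 1, 1); (4, 0, 0))


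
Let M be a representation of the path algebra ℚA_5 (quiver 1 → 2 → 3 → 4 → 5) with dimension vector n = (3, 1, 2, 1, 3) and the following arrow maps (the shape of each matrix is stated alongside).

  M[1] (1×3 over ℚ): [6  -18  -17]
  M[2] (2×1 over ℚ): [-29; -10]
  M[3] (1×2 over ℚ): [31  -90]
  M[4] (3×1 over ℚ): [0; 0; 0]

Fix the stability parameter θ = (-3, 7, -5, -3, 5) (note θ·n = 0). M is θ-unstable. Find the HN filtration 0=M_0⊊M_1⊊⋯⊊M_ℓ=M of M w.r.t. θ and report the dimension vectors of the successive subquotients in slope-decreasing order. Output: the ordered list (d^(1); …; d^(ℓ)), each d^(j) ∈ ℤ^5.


Interval decomposition of M: I[1,1]^2, I[1,4], I[3,3], I[5,5]^3.
HN type (ℓ=4): μ^(1)=5; μ^(2)=-1/3; μ^(3)=-3; μ^(4)=-5

((0, 0, 0, 0, 3); (0, 1, 1, 1, 0); (3, 0, 0, 0, 0); (0, 0, 1, 0, 0))


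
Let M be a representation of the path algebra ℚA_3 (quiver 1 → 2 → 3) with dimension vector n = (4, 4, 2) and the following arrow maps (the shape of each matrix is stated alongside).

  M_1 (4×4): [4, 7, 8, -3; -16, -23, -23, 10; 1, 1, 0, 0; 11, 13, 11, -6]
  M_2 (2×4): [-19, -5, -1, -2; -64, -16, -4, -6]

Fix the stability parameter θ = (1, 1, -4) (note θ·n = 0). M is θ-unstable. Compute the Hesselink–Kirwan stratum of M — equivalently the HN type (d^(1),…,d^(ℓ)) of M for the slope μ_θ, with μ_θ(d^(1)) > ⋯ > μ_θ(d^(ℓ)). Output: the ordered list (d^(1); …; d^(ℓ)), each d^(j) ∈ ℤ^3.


Interval decomposition of M: I[1,2]^2, I[1,3]^2.
HN type (ℓ=2): μ^(1)=1; μ^(2)=-2/3

((2, 2, 0); (2, 2, 2))


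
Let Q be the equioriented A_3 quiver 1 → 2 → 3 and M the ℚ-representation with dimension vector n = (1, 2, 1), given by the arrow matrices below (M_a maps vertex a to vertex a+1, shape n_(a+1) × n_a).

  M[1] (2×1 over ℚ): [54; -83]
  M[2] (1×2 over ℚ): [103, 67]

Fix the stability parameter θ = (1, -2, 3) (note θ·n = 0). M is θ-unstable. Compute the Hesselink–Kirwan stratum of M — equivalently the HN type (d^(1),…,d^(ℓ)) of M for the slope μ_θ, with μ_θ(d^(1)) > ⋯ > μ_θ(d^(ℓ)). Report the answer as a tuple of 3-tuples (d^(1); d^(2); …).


Barcode: M ≅ I[1,3], I[2,2]. HN layers by μ_θ (3 steps, strictly decreasing):
  μ^(1)=3; μ^(2)=-1/2; μ^(3)=-2

((0, 0, 1); (1, 1, 0); (0, 1, 0))


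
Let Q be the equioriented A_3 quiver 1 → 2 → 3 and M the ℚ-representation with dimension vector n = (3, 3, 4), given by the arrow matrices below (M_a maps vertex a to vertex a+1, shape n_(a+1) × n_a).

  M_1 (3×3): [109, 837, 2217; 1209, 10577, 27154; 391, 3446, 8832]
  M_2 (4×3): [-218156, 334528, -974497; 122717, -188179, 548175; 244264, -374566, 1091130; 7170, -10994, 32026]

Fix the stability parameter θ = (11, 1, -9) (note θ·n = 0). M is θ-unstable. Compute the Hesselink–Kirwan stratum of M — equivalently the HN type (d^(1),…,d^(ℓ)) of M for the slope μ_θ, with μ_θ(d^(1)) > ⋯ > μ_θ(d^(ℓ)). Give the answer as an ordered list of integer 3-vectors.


Via rank(M_{q-1}∘⋯∘M_p): M ≅ I[1,3]^3, I[3,3].
μ_θ-semistable layers: μ^(1)=1; μ^(2)=-9

((3, 3, 3); (0, 0, 1))


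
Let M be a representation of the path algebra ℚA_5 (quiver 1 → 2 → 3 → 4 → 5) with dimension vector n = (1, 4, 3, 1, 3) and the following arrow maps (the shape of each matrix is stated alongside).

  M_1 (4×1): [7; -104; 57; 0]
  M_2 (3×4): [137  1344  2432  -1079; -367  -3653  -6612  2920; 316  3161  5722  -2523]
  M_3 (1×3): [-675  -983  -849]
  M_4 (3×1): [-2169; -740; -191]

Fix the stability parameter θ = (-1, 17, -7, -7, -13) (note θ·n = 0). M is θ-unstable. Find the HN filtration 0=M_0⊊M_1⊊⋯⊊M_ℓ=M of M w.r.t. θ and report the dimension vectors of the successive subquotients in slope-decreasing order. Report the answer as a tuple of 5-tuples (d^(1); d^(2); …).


Via rank(M_{q-1}∘⋯∘M_p): M ≅ I[1,3], I[2,2], I[2,3], I[2,5], I[5,5]^2.
μ_θ-semistable layers: μ^(1)=17; μ^(2)=5; μ^(3)=-1; μ^(4)=-5/2; μ^(5)=-13

((0, 1, 0, 0, 0); (0, 2, 2, 0, 0); (1, 0, 0, 0, 0); (0, 1, 1, 1, 1); (0, 0, 0, 0, 2))


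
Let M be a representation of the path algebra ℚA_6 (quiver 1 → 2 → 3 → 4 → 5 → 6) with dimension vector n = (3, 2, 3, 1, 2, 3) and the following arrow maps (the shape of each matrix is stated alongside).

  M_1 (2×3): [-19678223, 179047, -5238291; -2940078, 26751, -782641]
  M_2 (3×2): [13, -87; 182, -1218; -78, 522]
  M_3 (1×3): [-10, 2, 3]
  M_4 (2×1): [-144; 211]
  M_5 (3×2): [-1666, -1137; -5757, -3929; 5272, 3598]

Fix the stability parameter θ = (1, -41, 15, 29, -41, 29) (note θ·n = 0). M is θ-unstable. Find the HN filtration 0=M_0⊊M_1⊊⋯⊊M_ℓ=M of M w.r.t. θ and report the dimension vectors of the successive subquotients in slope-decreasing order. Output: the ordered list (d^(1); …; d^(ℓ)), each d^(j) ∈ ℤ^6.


Via rank(M_{q-1}∘⋯∘M_p): M ≅ I[1,1], I[1,2], I[1,3], I[3,3], I[3,6], I[5,6], I[6,6].
μ_θ-semistable layers: μ^(1)=29; μ^(2)=15; μ^(3)=1; μ^(4)=-20; μ^(5)=-41

((0, 0, 0, 0, 0, 3); (0, 0, 2, 0, 0, 0); (1, 0, 1, 1, 1, 0); (2, 2, 0, 0, 0, 0); (0, 0, 0, 0, 1, 0))


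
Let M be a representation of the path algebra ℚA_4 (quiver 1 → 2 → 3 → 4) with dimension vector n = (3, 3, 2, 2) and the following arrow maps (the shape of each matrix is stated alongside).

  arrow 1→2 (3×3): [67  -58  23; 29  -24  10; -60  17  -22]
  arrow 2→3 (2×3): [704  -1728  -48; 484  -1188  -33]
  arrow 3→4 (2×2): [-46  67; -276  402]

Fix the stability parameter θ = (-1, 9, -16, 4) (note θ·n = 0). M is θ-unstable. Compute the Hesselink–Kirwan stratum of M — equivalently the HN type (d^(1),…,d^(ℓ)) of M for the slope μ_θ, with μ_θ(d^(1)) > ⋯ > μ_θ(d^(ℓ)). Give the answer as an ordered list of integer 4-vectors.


Interval decomposition of M: I[1,2]^2, I[1,4], I[3,3], I[4,4].
HN type (ℓ=5): μ^(1)=9; μ^(2)=4; μ^(3)=-1; μ^(4)=-8/3; μ^(5)=-16

((0, 2, 0, 0); (0, 0, 0, 2); (2, 0, 0, 0); (1, 1, 1, 0); (0, 0, 1, 0))


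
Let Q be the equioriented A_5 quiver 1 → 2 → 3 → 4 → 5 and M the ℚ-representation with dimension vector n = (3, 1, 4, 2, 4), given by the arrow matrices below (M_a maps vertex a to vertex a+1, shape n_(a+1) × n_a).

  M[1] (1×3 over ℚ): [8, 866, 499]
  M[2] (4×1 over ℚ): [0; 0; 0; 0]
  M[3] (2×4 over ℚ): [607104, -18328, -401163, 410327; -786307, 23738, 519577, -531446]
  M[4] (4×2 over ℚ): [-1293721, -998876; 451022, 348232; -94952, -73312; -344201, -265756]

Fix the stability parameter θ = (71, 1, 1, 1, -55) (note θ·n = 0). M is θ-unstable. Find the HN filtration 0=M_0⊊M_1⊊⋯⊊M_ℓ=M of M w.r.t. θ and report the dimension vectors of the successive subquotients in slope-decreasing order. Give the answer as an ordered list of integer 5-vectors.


Via rank(M_{q-1}∘⋯∘M_p): M ≅ I[1,1]^2, I[1,2], I[3,3]^2, I[3,4], I[3,5], I[5,5]^3.
μ_θ-semistable layers: μ^(1)=71; μ^(2)=36; μ^(3)=1; μ^(4)=-53/3; μ^(5)=-55

((2, 0, 0, 0, 0); (1, 1, 0, 0, 0); (0, 0, 3, 1, 0); (0, 0, 1, 1, 1); (0, 0, 0, 0, 3))


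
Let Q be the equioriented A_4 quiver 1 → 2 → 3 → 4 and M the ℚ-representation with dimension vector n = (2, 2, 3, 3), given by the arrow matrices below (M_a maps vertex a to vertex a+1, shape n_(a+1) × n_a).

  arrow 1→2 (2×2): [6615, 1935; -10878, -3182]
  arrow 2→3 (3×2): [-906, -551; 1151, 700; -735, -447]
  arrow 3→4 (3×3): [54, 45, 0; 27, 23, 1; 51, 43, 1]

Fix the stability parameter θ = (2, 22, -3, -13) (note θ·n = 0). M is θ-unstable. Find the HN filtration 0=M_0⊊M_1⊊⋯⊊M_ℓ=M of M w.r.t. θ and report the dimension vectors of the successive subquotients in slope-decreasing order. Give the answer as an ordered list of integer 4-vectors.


Barcode: M ≅ I[1,1], I[1,4], I[2,3], I[3,4], I[4,4]. HN layers by μ_θ (4 steps, strictly decreasing):
  μ^(1)=19/2; μ^(2)=2; μ^(3)=-8; μ^(4)=-13

((0, 1, 1, 0); (2, 1, 1, 1); (0, 0, 1, 1); (0, 0, 0, 1))


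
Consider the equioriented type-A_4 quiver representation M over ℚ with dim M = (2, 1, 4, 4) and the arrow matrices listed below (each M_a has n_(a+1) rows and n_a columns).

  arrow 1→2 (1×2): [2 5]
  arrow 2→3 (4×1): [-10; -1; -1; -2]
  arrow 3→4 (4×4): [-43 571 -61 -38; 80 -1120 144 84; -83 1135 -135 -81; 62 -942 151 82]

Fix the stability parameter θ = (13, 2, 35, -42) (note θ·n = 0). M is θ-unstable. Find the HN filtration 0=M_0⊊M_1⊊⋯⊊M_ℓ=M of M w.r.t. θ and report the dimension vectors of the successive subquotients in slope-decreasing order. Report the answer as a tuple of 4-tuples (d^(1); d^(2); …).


Barcode: M ≅ I[1,1], I[1,4], I[3,3], I[3,4]^2, I[4,4]. HN layers by μ_θ (5 steps, strictly decreasing):
  μ^(1)=35; μ^(2)=13; μ^(3)=2; μ^(4)=-7/2; μ^(5)=-42

((0, 0, 1, 0); (1, 0, 0, 0); (1, 1, 1, 1); (0, 0, 2, 2); (0, 0, 0, 1))


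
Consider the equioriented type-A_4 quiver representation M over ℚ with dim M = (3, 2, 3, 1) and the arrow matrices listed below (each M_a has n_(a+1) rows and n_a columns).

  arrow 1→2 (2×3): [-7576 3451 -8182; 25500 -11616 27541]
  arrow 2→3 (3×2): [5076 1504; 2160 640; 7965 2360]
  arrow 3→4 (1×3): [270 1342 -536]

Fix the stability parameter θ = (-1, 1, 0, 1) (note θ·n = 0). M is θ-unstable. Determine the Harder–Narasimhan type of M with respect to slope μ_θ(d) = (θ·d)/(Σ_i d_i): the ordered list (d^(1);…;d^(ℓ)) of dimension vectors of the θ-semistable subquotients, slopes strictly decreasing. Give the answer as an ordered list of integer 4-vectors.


Barcode: M ≅ I[1,1], I[1,2], I[1,3], I[3,3], I[3,4]. HN layers by μ_θ (4 steps, strictly decreasing):
  μ^(1)=1; μ^(2)=1/2; μ^(3)=0; μ^(4)=-1

((0, 1, 0, 1); (0, 1, 1, 0); (0, 0, 2, 0); (3, 0, 0, 0))


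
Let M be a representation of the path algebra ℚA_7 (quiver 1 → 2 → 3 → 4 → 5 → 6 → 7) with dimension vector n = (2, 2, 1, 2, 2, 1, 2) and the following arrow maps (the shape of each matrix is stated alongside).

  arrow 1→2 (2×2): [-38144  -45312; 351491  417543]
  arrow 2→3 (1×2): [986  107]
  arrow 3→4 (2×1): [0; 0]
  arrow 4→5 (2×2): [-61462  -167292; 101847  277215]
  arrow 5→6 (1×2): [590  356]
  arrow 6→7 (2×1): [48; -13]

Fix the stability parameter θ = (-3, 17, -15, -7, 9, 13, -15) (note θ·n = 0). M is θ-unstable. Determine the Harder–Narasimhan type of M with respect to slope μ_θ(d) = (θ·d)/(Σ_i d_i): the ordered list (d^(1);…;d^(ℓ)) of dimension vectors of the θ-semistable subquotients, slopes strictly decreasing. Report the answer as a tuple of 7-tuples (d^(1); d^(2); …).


Barcode: M ≅ I[1,1], I[1,3], I[2,2], I[4,5], I[4,7], I[7,7]. HN layers by μ_θ (7 steps, strictly decreasing):
  μ^(1)=17; μ^(2)=9; μ^(3)=7/3; μ^(4)=1; μ^(5)=-3; μ^(6)=-7; μ^(7)=-15

((0, 1, 0, 0, 0, 0, 0); (0, 0, 0, 0, 1, 0, 0); (0, 0, 0, 0, 1, 1, 1); (0, 1, 1, 0, 0, 0, 0); (2, 0, 0, 0, 0, 0, 0); (0, 0, 0, 2, 0, 0, 0); (0, 0, 0, 0, 0, 0, 1))


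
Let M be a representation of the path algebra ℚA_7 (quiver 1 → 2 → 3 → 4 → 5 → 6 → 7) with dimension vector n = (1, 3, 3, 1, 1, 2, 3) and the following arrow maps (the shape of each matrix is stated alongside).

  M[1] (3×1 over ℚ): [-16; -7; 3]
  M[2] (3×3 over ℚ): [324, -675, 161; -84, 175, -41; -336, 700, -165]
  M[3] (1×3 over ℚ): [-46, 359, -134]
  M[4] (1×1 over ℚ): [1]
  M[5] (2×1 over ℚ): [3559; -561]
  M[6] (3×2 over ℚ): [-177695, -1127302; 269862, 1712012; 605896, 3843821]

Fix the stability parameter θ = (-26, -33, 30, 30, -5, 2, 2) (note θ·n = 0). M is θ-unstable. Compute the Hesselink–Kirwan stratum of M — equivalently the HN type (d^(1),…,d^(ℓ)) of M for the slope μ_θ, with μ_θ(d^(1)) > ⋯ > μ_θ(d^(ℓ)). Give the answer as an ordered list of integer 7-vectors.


Via rank(M_{q-1}∘⋯∘M_p): M ≅ I[1,7], I[2,2], I[2,3], I[3,3], I[6,7], I[7,7].
μ_θ-semistable layers: μ^(1)=30; μ^(2)=59/5; μ^(3)=2; μ^(4)=-59/2; μ^(5)=-33

((0, 0, 2, 0, 0, 0, 0); (0, 0, 1, 1, 1, 1, 1); (0, 0, 0, 0, 0, 1, 2); (1, 1, 0, 0, 0, 0, 0); (0, 2, 0, 0, 0, 0, 0))


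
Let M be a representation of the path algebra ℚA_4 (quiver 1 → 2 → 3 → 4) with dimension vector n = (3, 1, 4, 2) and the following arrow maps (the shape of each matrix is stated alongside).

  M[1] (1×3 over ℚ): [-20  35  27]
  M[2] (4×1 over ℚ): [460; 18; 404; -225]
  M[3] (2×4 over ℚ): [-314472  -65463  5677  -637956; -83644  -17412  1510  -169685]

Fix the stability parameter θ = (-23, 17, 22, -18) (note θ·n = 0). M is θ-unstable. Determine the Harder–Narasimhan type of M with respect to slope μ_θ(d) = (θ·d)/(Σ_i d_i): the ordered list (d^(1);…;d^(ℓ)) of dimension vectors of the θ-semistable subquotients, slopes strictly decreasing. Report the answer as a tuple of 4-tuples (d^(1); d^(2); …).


Barcode: M ≅ I[1,1]^2, I[1,4], I[3,3]^2, I[3,4]. HN layers by μ_θ (4 steps, strictly decreasing):
  μ^(1)=22; μ^(2)=7; μ^(3)=2; μ^(4)=-23

((0, 0, 2, 0); (0, 1, 1, 1); (0, 0, 1, 1); (3, 0, 0, 0))


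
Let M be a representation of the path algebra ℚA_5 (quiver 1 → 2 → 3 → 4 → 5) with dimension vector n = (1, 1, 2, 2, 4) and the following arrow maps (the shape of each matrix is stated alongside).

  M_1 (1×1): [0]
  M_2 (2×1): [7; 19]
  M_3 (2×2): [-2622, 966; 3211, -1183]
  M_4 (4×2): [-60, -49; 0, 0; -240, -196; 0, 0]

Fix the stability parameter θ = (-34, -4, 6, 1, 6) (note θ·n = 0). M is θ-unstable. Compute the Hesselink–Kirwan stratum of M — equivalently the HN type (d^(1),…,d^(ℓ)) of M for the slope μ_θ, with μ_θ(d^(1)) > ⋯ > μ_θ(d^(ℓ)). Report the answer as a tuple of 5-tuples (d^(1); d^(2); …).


Barcode: M ≅ I[1,1], I[2,3], I[3,5], I[4,4], I[5,5]^3. HN layers by μ_θ (5 steps, strictly decreasing):
  μ^(1)=6; μ^(2)=7/2; μ^(3)=1; μ^(4)=-4; μ^(5)=-34

((0, 0, 1, 0, 4); (0, 0, 1, 1, 0); (0, 0, 0, 1, 0); (0, 1, 0, 0, 0); (1, 0, 0, 0, 0))


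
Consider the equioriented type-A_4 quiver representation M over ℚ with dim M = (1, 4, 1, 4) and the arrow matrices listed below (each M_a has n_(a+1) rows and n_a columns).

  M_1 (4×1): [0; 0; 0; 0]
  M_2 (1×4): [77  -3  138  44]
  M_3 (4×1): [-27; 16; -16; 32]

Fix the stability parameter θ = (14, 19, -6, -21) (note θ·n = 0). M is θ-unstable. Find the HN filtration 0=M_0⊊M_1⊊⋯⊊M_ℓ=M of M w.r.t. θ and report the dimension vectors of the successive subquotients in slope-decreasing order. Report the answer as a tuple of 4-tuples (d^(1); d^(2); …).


Barcode: M ≅ I[1,1], I[2,2]^3, I[2,4], I[4,4]^3. HN layers by μ_θ (4 steps, strictly decreasing):
  μ^(1)=19; μ^(2)=14; μ^(3)=-8/3; μ^(4)=-21

((0, 3, 0, 0); (1, 0, 0, 0); (0, 1, 1, 1); (0, 0, 0, 3))
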